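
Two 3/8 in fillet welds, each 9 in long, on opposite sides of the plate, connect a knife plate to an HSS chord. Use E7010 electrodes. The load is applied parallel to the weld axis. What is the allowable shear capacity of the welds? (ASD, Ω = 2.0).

E70XX → F_EXX = 70 ksi.
Effective throat t_e = 0.707 × 0.375 = 0.2651 in.
Total length L = 18 in; A_we = 0.2651 × 18 = 4.772 in².
F_nw = 0.6 F_EXX = 0.6 × 70 = 42 ksi.
R_n = 42 × 4.772 = 200.4 kip; R_n/Ω = 200.4/2.0 = 100.2 kip.

R_n/Ω ≈ 100 kip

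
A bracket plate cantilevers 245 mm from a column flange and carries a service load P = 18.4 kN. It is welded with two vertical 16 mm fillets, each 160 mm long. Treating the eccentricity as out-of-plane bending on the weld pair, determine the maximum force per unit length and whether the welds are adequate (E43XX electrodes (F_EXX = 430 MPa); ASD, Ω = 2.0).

L_w = 2 × 160 = 320 mm; section modulus (unit throat) S = 2 × L²/6 = 8533 mm².
Direct shear f_v = P/L_w = 18.4×10³/320 = 57.5 N/mm.
Moment M = P × e = 18.4×10³ × 245 = 4508000 N·mm; bending f_b = M/S = 528.3 N/mm.
f_max = √(f_v² + f_b²) = √(57.5² + 528.3²) = 531.4 N/mm.
r_n/Ω = (1/2.0) × 0.6 × 430 × (0.707 × 16) = 1459 N/mm → adequate.

f_max ≈ 531 N/mm; adequate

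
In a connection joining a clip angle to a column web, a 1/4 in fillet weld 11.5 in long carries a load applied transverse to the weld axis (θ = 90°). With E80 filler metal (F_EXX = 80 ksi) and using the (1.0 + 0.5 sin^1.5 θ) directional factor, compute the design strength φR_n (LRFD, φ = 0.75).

t_e = 0.707 × 0.25 = 0.1767 in; A_we = 0.1767 × 11.5 = 2.033 in².
Directional factor: 1.0 + 0.5 sin^1.5(90°) = 1.5.
F_nw = 0.6 × 80 × 1.5 = 72 ksi.
φR_n = 0.75 × 72 × 2.033 = 109.8 kips.

φR_n ≈ 110 kips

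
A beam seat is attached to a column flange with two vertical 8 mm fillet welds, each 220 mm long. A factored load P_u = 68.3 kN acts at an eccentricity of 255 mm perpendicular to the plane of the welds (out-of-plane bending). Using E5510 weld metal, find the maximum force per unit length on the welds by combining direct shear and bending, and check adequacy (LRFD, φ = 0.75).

f_max ≈ 1090 N/mm; adequate

E55XX → F_EXX = 550 MPa.
L_w = 2 × 220 = 440 mm; section modulus (unit throat) S = 2 × L²/6 = 16130 mm².
Direct shear f_v = P/L_w = 68.3×10³/440 = 155.2 N/mm.
Moment M = P × e = 68.3×10³ × 255 = 17416000 N·mm; bending f_b = M/S = 1080 N/mm.
f_max = √(f_v² + f_b²) = √(155.2² + 1080²) = 1091 N/mm.
φr_n = 0.75 × 0.6 × 550 × (0.707 × 8) = 1400 N/mm → adequate.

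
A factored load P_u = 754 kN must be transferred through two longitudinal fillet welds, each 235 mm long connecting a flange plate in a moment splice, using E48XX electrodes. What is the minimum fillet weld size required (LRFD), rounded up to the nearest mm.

w = 11 mm

E48XX → F_EXX = 480 MPa.
Total weld length L = 470 mm.
Required throat t_e = P_u / (φ × 0.6 F_EXX × L) = 754 / (0.75 × 0.6 × 480 × 470 × 10⁻³) = 7.427 mm.
Required leg w = t_e / 0.707 = 10.51 mm → use 11 mm.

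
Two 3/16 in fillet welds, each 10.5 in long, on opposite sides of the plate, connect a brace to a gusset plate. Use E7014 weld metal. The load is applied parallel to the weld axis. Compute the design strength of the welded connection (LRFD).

φR_n ≈ 87.7 kip

E70XX → F_EXX = 70 ksi.
Effective throat t_e = 0.707 × 0.1875 = 0.1326 in.
Total length L = 21 in; A_we = 0.1326 × 21 = 2.784 in².
F_nw = 0.6 F_EXX = 0.6 × 70 = 42 ksi.
φR_n = 0.75 × 42 × 2.784 = 87.69 kip.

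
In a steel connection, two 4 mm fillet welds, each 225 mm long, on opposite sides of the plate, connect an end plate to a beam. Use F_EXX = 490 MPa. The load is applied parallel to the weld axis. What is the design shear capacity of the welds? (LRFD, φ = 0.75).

φR_n ≈ 281 kN

Effective throat t_e = 0.707 × 4 = 2.828 mm.
Total length L = 450 mm; A_we = 2.828 × 450 = 1273 mm².
F_nw = 0.6 F_EXX = 0.6 × 490 = 294 MPa.
φR_n = 0.75 × 294 × 1273 × 10⁻³ = 280.6 kN.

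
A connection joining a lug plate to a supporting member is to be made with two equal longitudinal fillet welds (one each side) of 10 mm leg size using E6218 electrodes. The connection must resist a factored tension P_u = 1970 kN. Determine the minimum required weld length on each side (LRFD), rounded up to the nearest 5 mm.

E62XX → F_EXX = 620 MPa.
Throat t_e = 0.707 × 10 = 7.07 mm.
φr_n = 0.75 × 0.6 × 620 × 7.07 × 10⁻³ = 1.973 kN/mm.
L_req = P_u / φr_n = 1970 / 1.973 = 998.7 mm total.
Per side: 998.7 / 2 = 499.4 mm.
Round up → use L = 500 mm on each side.

L = 500 mm on each side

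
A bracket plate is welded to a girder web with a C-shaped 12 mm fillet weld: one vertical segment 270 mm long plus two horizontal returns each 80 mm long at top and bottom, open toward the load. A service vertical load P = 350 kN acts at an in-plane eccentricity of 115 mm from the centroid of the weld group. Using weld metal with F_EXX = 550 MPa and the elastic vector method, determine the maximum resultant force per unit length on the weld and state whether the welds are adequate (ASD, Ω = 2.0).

f_max ≈ 1770 N/mm; NOT adequate

Total weld length L_w = 430 mm. Treat welds as unit-width lines.
Centroid: x̄ = 2×80×40 / 430 = 14.88 mm from the vertical weld.
Polar moment about centroid: J = I_x + I_y = [270³/12 + 2×80×135²] + [270×14.88² + 2(80³/12 + 80×25.12²)] = 4802000 mm³.
Direct shear f_v = P/L_w = 350×10³ / 430 = 814 N/mm (vertical).
Torsion M = P·e = 350×10³ × 115 = 40250000 N·mm.
Critical point at (x, y) = (65.12, 135) from centroid. f_tx = M·y/J = 1131 N/mm; f_ty = M·x/J = 545.8 N/mm.
Resultant f_max = √[f_tx² + (f_v + f_ty)²] = √[1131² + (814 + 545.8)²] = 1769 N/mm.
Capacity per unit length: r_n/Ω = (1/2.0) × 0.6 × 550 × (0.707 × 12) = 1400 N/mm.
1769 > 1400 → NOT adequate.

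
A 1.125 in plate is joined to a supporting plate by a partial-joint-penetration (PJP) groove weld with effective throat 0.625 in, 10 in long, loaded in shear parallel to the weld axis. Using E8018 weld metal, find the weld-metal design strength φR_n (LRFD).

φR_n ≈ 225 kip

E80XX → F_EXX = 80 ksi.
Effective throat (given) t_e = 0.625 in.
A_we = 0.625 × 10 = 6.25 in².
F_nw = 0.6 F_EXX = 48 ksi.
φR_n = 0.75 × 48 × 6.25 = 225 kip.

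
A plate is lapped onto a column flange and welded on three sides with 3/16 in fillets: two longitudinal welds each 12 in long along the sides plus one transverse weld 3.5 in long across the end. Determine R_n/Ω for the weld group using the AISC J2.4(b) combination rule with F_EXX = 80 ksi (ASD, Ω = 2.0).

R_n/Ω ≈ 87.5 kips

t_e = 0.707 × 0.1875 = 0.1326 in.
R_nwl = 0.6 × 80 × 0.1326 × 24 = 152.7 kips (longitudinal, 2 welds).
R_nwt = 0.6 × 80 × 0.1326 × 3.5 = 22.27 kips (transverse, base value).
(i) R_nwl + R_nwt = 175 kips; (ii) 0.85 R_nwl + 1.5 R_nwt = 163.2 kips.
R_n = max = 175 kips [governs: (i)]; R_n/Ω = 87.49 kips.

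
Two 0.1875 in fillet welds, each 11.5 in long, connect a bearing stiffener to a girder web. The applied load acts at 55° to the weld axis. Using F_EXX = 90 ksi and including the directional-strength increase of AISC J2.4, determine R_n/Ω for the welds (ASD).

R_n/Ω ≈ 113 kips

t_e = 0.707 × 0.1875 = 0.1326 in; A_we = 0.1326 × 23 = 3.049 in².
Directional factor: 1.0 + 0.5 sin^1.5(55°) = 1.371.
F_nw = 0.6 × 90 × 1.371 = 74.02 ksi.
R_n/Ω = (74.02 × 3.049) / 2.0 = 112.8 kips.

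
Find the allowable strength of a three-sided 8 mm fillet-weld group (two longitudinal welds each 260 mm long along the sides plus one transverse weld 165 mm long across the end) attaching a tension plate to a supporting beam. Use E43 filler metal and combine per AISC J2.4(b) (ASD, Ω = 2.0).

E43XX → F_EXX = 430 MPa.
t_e = 0.707 × 8 = 5.656 mm.
R_nwl = 0.6 × 430 × 5.656 × 520 × 10⁻³ = 758.8 kN (longitudinal, 2 welds).
R_nwt = 0.6 × 430 × 5.656 × 165 × 10⁻³ = 240.8 kN (transverse, base value).
(i) R_nwl + R_nwt = 999.6 kN; (ii) 0.85 R_nwl + 1.5 R_nwt = 1006 kN.
R_n = max = 1006 kN [governs: (ii)]; R_n/Ω = 503.1 kN.

R_n/Ω ≈ 503 kN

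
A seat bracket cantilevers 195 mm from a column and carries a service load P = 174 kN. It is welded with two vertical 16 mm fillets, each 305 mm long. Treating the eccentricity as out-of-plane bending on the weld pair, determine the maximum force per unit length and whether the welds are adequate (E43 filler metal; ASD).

E43XX → F_EXX = 430 MPa.
L_w = 2 × 305 = 610 mm; section modulus (unit throat) S = 2 × L²/6 = 31010 mm².
Direct shear f_v = P/L_w = 174×10³/610 = 285.2 N/mm.
Moment M = P × e = 174×10³ × 195 = 33930000 N·mm; bending f_b = M/S = 1094 N/mm.
f_max = √(f_v² + f_b²) = √(285.2² + 1094²) = 1131 N/mm.
r_n/Ω = (1/2.0) × 0.6 × 430 × (0.707 × 16) = 1459 N/mm → adequate.

f_max ≈ 1130 N/mm; adequate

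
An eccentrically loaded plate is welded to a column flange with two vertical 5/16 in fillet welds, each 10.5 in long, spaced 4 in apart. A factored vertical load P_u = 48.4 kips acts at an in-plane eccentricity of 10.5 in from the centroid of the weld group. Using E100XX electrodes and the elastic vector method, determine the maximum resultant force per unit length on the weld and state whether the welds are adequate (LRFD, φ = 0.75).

f_max ≈ 11.3 kip/in; NOT adequate

E100XX → F_EXX = 100 ksi.
Total weld length L_w = 21 in. Treat welds as unit-width lines.
Polar moment about centroid: J = 2[d³/12 + d(b/2)²] = 2[10.5³/12 + 10.5×2²] = 276.9 in³.
Direct shear f_v = P/L_w = 48.4 / 21 = 2.305 kip/in (vertical).
Torsion M = P·e = 48.4 × 10.5 = 508.2 kip·in.
Critical point at (x, y) = (2, 5.25) from centroid. f_tx = M·y/J = 9.634 kip/in; f_ty = M·x/J = 3.67 kip/in.
Resultant f_max = √[f_tx² + (f_v + f_ty)²] = √[9.634² + (2.305 + 3.67)²] = 11.34 kip/in.
Capacity per unit length: φr_n = 0.75 × 0.6 × 100 × (0.707 × 0.3125) = 9.942 kip/in.
11.34 > 9.942 → NOT adequate.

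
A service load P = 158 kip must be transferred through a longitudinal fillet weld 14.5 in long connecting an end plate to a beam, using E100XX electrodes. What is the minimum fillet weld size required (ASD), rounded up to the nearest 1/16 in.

E100XX → F_EXX = 100 ksi.
Total weld length L = 14.5 in.
Required throat t_e = P × Ω / (0.6 F_EXX × L) = 158 × 2.0 / (0.6 × 100 × 14.5) = 0.3632 in.
Required leg w = t_e / 0.707 = 0.5137 in → use 9/16 in.

w = 9/16 in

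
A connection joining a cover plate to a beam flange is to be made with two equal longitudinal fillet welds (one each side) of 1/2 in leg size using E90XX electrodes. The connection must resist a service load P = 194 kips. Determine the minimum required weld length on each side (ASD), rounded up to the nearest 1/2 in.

E90XX → F_EXX = 90 ksi.
Throat t_e = 0.707 × 0.5 = 0.3535 in.
r_n/Ω = (0.6 × 90 × 0.3535) / 2.0 = 9.544 kip/in.
L_req = P / (r_n/Ω) = 194 / 9.544 = 20.33 in total.
Per side: 20.33 / 2 = 10.16 in.
Round up → use L = 10.5 in on each side.

L = 10.5 in on each side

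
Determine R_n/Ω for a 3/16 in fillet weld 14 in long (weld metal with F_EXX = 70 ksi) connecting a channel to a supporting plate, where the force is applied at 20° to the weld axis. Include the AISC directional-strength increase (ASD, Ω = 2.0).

t_e = 0.707 × 0.1875 = 0.1326 in; A_we = 0.1326 × 14 = 1.856 in².
Directional factor: 1.0 + 0.5 sin^1.5(20°) = 1.1.
F_nw = 0.6 × 70 × 1.1 = 46.2 ksi.
R_n/Ω = (46.2 × 1.856) / 2.0 = 42.87 kips.

R_n/Ω ≈ 42.9 kips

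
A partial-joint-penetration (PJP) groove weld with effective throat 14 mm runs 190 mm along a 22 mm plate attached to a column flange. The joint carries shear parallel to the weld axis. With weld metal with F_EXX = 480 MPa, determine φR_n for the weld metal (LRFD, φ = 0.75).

φR_n ≈ 575 kN

Effective throat (given) t_e = 14 mm.
A_we = 14 × 190 = 2660 mm².
F_nw = 0.6 F_EXX = 288 MPa.
φR_n = 0.75 × 288 × 2660 × 10⁻³ = 574.6 kN.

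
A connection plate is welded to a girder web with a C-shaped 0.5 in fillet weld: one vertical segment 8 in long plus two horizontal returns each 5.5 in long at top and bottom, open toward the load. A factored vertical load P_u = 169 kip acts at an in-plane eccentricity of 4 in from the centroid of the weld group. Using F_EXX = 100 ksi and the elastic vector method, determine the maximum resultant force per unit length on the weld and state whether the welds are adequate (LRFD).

f_max ≈ 20.7 kip/in; NOT adequate

Total weld length L_w = 19 in. Treat welds as unit-width lines.
Centroid: x̄ = 2×5.5×2.75 / 19 = 1.592 in from the vertical weld.
Polar moment about centroid: J = I_x + I_y = [8³/12 + 2×5.5×4²] + [8×1.592² + 2(5.5³/12 + 5.5×1.158²)] = 281.4 in³.
Direct shear f_v = P/L_w = 169 / 19 = 8.895 kip/in (vertical).
Torsion M = P·e = 169 × 4 = 676 kip·in.
Critical point at (x, y) = (3.908, 4) from centroid. f_tx = M·y/J = 9.608 kip/in; f_ty = M·x/J = 9.387 kip/in.
Resultant f_max = √[f_tx² + (f_v + f_ty)²] = √[9.608² + (8.895 + 9.387)²] = 20.65 kip/in.
Capacity per unit length: φr_n = 0.75 × 0.6 × 100 × (0.707 × 0.5) = 15.91 kip/in.
20.65 > 15.91 → NOT adequate.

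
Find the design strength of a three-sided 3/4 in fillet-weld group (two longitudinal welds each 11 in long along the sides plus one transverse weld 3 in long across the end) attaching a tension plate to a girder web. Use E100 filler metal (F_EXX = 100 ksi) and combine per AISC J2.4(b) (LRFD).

t_e = 0.707 × 0.75 = 0.5302 in.
R_nwl = 0.6 × 100 × 0.5302 × 22 = 699.9 kips (longitudinal, 2 welds).
R_nwt = 0.6 × 100 × 0.5302 × 3 = 95.45 kips (transverse, base value).
(i) R_nwl + R_nwt = 795.4 kips; (ii) 0.85 R_nwl + 1.5 R_nwt = 738.1 kips.
R_n = max = 795.4 kips [governs: (i)]; φR_n = 596.5 kips.

φR_n ≈ 597 kips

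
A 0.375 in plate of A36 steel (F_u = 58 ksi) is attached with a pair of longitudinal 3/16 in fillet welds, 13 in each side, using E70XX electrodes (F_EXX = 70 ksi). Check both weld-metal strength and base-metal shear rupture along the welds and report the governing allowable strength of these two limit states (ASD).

R_n/Ω ≈ 72.4 kip (weld metal governs)

t_e = 0.707 × 0.1875 = 0.1326 in; L = 26 in.
Weld metal: R_n/Ω = (1/2.0) × 0.6 × 70 × 0.1326 × 26 = 72.38 kip.
Base metal (shear rupture): R_n/Ω = (1/2.0) × 0.6 × 58 × 0.375 × 26 = 169.6 kip.
Governing: weld metal.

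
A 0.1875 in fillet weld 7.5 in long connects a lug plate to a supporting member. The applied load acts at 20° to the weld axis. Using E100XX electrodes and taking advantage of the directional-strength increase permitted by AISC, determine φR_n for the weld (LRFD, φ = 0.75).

E100XX → F_EXX = 100 ksi.
t_e = 0.707 × 0.1875 = 0.1326 in; A_we = 0.1326 × 7.5 = 0.9942 in².
Directional factor: 1.0 + 0.5 sin^1.5(20°) = 1.1.
F_nw = 0.6 × 100 × 1.1 = 66 ksi.
φR_n = 0.75 × 66 × 0.9942 = 49.21 kips.

φR_n ≈ 49.2 kips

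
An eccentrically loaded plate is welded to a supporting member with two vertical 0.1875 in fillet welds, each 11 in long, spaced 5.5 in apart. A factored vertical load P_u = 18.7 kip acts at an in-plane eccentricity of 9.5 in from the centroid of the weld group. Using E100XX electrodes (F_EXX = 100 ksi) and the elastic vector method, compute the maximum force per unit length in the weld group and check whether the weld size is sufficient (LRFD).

Total weld length L_w = 22 in. Treat welds as unit-width lines.
Polar moment about centroid: J = 2[d³/12 + d(b/2)²] = 2[11³/12 + 11×2.75²] = 388.2 in³.
Direct shear f_v = P/L_w = 18.7 / 22 = 0.85 kip/in (vertical).
Torsion M = P·e = 18.7 × 9.5 = 177.65 kip·in.
Critical point at (x, y) = (2.75, 5.5) from centroid. f_tx = M·y/J = 2.517 kip/in; f_ty = M·x/J = 1.258 kip/in.
Resultant f_max = √[f_tx² + (f_v + f_ty)²] = √[2.517² + (0.85 + 1.258)²] = 3.283 kip/in.
Capacity per unit length: φr_n = 0.75 × 0.6 × 100 × (0.707 × 0.1875) = 5.965 kip/in.
3.283 ≤ 5.965 → adequate.

f_max ≈ 3.28 kip/in; adequate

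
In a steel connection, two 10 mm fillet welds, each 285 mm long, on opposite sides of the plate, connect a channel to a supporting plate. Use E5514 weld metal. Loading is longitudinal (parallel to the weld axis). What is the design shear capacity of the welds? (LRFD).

E55XX → F_EXX = 550 MPa.
Effective throat t_e = 0.707 × 10 = 7.07 mm.
Total length L = 570 mm; A_we = 7.07 × 570 = 4030 mm².
F_nw = 0.6 F_EXX = 0.6 × 550 = 330 MPa.
φR_n = 0.75 × 330 × 4030 × 10⁻³ = 997.4 kN.

φR_n ≈ 997 kN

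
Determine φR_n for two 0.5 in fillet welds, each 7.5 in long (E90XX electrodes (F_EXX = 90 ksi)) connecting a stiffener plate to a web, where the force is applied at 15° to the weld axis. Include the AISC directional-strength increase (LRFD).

φR_n ≈ 229 kips

t_e = 0.707 × 0.5 = 0.3535 in; A_we = 0.3535 × 15 = 5.302 in².
Directional factor: 1.0 + 0.5 sin^1.5(15°) = 1.066.
F_nw = 0.6 × 90 × 1.066 = 57.56 ksi.
φR_n = 0.75 × 57.56 × 5.302 = 228.9 kips.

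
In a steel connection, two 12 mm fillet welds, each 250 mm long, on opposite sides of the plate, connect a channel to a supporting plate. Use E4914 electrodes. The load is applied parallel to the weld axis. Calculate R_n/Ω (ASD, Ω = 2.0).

E49XX → F_EXX = 490 MPa.
Effective throat t_e = 0.707 × 12 = 8.484 mm.
Total length L = 500 mm; A_we = 8.484 × 500 = 4242 mm².
F_nw = 0.6 F_EXX = 0.6 × 490 = 294 MPa.
R_n = 294 × 4242 × 10⁻³ = 1247 kN; R_n/Ω = 1247/2.0 = 623.6 kN.

R_n/Ω ≈ 624 kN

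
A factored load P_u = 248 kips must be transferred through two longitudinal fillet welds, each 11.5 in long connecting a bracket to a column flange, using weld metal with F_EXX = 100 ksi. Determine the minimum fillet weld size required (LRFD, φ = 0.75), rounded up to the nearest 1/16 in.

Total weld length L = 23 in.
Required throat t_e = P_u / (φ × 0.6 F_EXX × L) = 248 / (0.75 × 0.6 × 100 × 23) = 0.2396 in.
Required leg w = t_e / 0.707 = 0.3389 in → use 3/8 in.

w = 3/8 in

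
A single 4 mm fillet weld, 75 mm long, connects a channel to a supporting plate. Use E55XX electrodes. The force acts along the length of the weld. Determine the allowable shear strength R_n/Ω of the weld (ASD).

E55XX → F_EXX = 550 MPa.
Effective throat t_e = 0.707 × 4 = 2.828 mm.
Total length L = 75 mm; A_we = 2.828 × 75 = 212.1 mm².
F_nw = 0.6 F_EXX = 0.6 × 550 = 330 MPa.
R_n = 330 × 212.1 × 10⁻³ = 69.99 kN; R_n/Ω = 69.99/2.0 = 35 kN.

R_n/Ω ≈ 35 kN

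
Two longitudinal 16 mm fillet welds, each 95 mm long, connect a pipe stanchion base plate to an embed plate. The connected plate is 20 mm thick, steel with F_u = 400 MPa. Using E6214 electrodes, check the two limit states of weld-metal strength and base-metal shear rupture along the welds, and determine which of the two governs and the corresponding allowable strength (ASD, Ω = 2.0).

R_n/Ω ≈ 400 kN (weld metal governs)

E62XX → F_EXX = 620 MPa.
t_e = 0.707 × 16 = 11.31 mm; L = 190 mm.
Weld metal: R_n/Ω = (1/2.0) × 0.6 × 620 × 11.31 × 190 × 10⁻³ = 399.8 kN.
Base metal (shear rupture): R_n/Ω = (1/2.0) × 0.6 × 400 × 20 × 190 × 10⁻³ = 456 kN.
Governing: weld metal.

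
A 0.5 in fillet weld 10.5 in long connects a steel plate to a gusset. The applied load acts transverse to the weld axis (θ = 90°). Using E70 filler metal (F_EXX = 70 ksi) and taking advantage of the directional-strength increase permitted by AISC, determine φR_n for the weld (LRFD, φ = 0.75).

φR_n ≈ 175 kip

t_e = 0.707 × 0.5 = 0.3535 in; A_we = 0.3535 × 10.5 = 3.712 in².
Directional factor: 1.0 + 0.5 sin^1.5(90°) = 1.5.
F_nw = 0.6 × 70 × 1.5 = 63 ksi.
φR_n = 0.75 × 63 × 3.712 = 175.4 kip.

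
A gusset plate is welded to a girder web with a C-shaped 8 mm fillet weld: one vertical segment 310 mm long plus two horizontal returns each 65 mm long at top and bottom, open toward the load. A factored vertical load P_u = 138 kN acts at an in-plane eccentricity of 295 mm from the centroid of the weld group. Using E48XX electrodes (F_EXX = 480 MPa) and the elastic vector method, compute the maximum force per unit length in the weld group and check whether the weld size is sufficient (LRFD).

f_max ≈ 1310 N/mm; NOT adequate

Total weld length L_w = 440 mm. Treat welds as unit-width lines.
Centroid: x̄ = 2×65×32.5 / 440 = 9.602 mm from the vertical weld.
Polar moment about centroid: J = I_x + I_y = [310³/12 + 2×65×155²] + [310×9.602² + 2(65³/12 + 65×22.9²)] = 5748000 mm³.
Direct shear f_v = P/L_w = 138×10³ / 440 = 313.6 N/mm (vertical).
Torsion M = P·e = 138×10³ × 295 = 40710000 N·mm.
Critical point at (x, y) = (55.4, 155) from centroid. f_tx = M·y/J = 1098 N/mm; f_ty = M·x/J = 392.3 N/mm.
Resultant f_max = √[f_tx² + (f_v + f_ty)²] = √[1098² + (313.6 + 392.3)²] = 1305 N/mm.
Capacity per unit length: φr_n = 0.75 × 0.6 × 480 × (0.707 × 8) = 1222 N/mm.
1305 > 1222 → NOT adequate.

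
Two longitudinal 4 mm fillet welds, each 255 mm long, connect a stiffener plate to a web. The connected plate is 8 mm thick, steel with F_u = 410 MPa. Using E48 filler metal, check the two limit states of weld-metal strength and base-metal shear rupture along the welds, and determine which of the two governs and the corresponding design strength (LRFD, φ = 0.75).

E48XX → F_EXX = 480 MPa.
t_e = 0.707 × 4 = 2.828 mm; L = 510 mm.
Weld metal: φR_n = 0.75 × 0.6 × 480 × 2.828 × 510 × 10⁻³ = 311.5 kN.
Base metal (shear rupture): φR_n = 0.75 × 0.6 × 410 × 8 × 510 × 10⁻³ = 752.8 kN.
Governing: weld metal.

φR_n ≈ 312 kN (weld metal governs)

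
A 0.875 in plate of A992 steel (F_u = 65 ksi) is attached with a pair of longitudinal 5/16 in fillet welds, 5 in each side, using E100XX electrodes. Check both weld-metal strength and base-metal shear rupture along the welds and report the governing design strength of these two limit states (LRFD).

φR_n ≈ 99.4 kip (weld metal governs)

E100XX → F_EXX = 100 ksi.
t_e = 0.707 × 0.3125 = 0.2209 in; L = 10 in.
Weld metal: φR_n = 0.75 × 0.6 × 100 × 0.2209 × 10 = 99.42 kip.
Base metal (shear rupture): φR_n = 0.75 × 0.6 × 65 × 0.875 × 10 = 255.9 kip.
Governing: weld metal.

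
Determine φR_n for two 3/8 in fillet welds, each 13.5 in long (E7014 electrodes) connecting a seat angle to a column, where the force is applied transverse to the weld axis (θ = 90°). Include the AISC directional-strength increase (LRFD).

φR_n ≈ 338 kips

E70XX → F_EXX = 70 ksi.
t_e = 0.707 × 0.375 = 0.2651 in; A_we = 0.2651 × 27 = 7.158 in².
Directional factor: 1.0 + 0.5 sin^1.5(90°) = 1.5.
F_nw = 0.6 × 70 × 1.5 = 63 ksi.
φR_n = 0.75 × 63 × 7.158 = 338.2 kips.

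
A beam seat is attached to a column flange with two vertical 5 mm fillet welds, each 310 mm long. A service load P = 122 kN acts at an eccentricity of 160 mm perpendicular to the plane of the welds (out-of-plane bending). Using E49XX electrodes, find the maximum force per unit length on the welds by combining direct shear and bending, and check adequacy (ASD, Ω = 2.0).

E49XX → F_EXX = 490 MPa.
L_w = 2 × 310 = 620 mm; section modulus (unit throat) S = 2 × L²/6 = 32030 mm².
Direct shear f_v = P/L_w = 122×10³/620 = 196.8 N/mm.
Moment M = P × e = 122×10³ × 160 = 19520000 N·mm; bending f_b = M/S = 609.4 N/mm.
f_max = √(f_v² + f_b²) = √(196.8² + 609.4²) = 640.3 N/mm.
r_n/Ω = (1/2.0) × 0.6 × 490 × (0.707 × 5) = 519.6 N/mm → NOT adequate.

f_max ≈ 640 N/mm; NOT adequate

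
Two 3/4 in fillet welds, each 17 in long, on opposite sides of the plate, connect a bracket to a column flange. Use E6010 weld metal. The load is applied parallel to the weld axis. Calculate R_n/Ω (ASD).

R_n/Ω ≈ 325 kips

E60XX → F_EXX = 60 ksi.
Effective throat t_e = 0.707 × 0.75 = 0.5302 in.
Total length L = 34 in; A_we = 0.5302 × 34 = 18.03 in².
F_nw = 0.6 F_EXX = 0.6 × 60 = 36 ksi.
R_n = 36 × 18.03 = 649 kips; R_n/Ω = 649/2.0 = 324.5 kips.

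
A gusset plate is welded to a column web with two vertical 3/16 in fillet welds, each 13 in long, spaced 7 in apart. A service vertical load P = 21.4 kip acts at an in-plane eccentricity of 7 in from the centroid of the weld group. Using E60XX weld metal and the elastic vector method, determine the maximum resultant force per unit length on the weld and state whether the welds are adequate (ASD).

f_max ≈ 2.13 kip/in; adequate

E60XX → F_EXX = 60 ksi.
Total weld length L_w = 26 in. Treat welds as unit-width lines.
Polar moment about centroid: J = 2[d³/12 + d(b/2)²] = 2[13³/12 + 13×3.5²] = 684.7 in³.
Direct shear f_v = P/L_w = 21.4 / 26 = 0.8231 kip/in (vertical).
Torsion M = P·e = 21.4 × 7 = 149.8 kip·in.
Critical point at (x, y) = (3.5, 6.5) from centroid. f_tx = M·y/J = 1.422 kip/in; f_ty = M·x/J = 0.7658 kip/in.
Resultant f_max = √[f_tx² + (f_v + f_ty)²] = √[1.422² + (0.8231 + 0.7658)²] = 2.132 kip/in.
Capacity per unit length: r_n/Ω = (1/2.0) × 0.6 × 60 × (0.707 × 0.1875) = 2.386 kip/in.
2.132 ≤ 2.386 → adequate.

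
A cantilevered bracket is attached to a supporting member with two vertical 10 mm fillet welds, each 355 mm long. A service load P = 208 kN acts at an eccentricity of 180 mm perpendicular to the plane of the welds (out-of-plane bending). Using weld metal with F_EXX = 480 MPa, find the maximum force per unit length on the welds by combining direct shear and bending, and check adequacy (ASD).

L_w = 2 × 355 = 710 mm; section modulus (unit throat) S = 2 × L²/6 = 42010 mm².
Direct shear f_v = P/L_w = 208×10³/710 = 293 N/mm.
Moment M = P × e = 208×10³ × 180 = 37440000 N·mm; bending f_b = M/S = 891.3 N/mm.
f_max = √(f_v² + f_b²) = √(293² + 891.3²) = 938.2 N/mm.
r_n/Ω = (1/2.0) × 0.6 × 480 × (0.707 × 10) = 1018 N/mm → adequate.

f_max ≈ 938 N/mm; adequate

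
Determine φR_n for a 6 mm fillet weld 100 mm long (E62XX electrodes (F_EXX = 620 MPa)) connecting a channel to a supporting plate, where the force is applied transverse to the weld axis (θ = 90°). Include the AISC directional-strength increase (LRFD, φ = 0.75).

φR_n ≈ 178 kN

t_e = 0.707 × 6 = 4.242 mm; A_we = 4.242 × 100 = 424.2 mm².
Directional factor: 1.0 + 0.5 sin^1.5(90°) = 1.5.
F_nw = 0.6 × 620 × 1.5 = 558 MPa.
φR_n = 0.75 × 558 × 424.2 × 10⁻³ = 177.5 kN.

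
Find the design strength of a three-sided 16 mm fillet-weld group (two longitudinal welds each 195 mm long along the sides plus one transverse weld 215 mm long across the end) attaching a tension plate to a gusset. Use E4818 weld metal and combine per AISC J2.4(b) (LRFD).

φR_n ≈ 1600 kN

E48XX → F_EXX = 480 MPa.
t_e = 0.707 × 16 = 11.31 mm.
R_nwl = 0.6 × 480 × 11.31 × 390 × 10⁻³ = 1271 kN (longitudinal, 2 welds).
R_nwt = 0.6 × 480 × 11.31 × 215 × 10⁻³ = 700.4 kN (transverse, base value).
(i) R_nwl + R_nwt = 1971 kN; (ii) 0.85 R_nwl + 1.5 R_nwt = 2131 kN.
R_n = max = 2131 kN [governs: (ii)]; φR_n = 1598 kN.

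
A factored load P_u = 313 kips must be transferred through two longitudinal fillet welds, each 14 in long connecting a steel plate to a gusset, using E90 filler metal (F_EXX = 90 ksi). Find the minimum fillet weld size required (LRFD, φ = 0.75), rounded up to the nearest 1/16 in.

w = 7/16 in

Total weld length L = 28 in.
Required throat t_e = P_u / (φ × 0.6 F_EXX × L) = 313 / (0.75 × 0.6 × 90 × 28) = 0.276 in.
Required leg w = t_e / 0.707 = 0.3904 in → use 7/16 in.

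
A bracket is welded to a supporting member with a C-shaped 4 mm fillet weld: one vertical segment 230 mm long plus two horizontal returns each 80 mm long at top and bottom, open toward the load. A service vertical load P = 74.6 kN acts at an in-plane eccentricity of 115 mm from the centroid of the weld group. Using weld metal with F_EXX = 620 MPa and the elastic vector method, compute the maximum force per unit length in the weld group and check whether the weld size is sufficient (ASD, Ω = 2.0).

Total weld length L_w = 390 mm. Treat welds as unit-width lines.
Centroid: x̄ = 2×80×40 / 390 = 16.41 mm from the vertical weld.
Polar moment about centroid: J = I_x + I_y = [230³/12 + 2×80×115²] + [230×16.41² + 2(80³/12 + 80×23.59²)] = 3366000 mm³.
Direct shear f_v = P/L_w = 74.6×10³ / 390 = 191.3 N/mm (vertical).
Torsion M = P·e = 74.6×10³ × 115 = 8579000 N·mm.
Critical point at (x, y) = (63.59, 115) from centroid. f_tx = M·y/J = 293.1 N/mm; f_ty = M·x/J = 162.1 N/mm.
Resultant f_max = √[f_tx² + (f_v + f_ty)²] = √[293.1² + (191.3 + 162.1)²] = 459.1 N/mm.
Capacity per unit length: r_n/Ω = (1/2.0) × 0.6 × 620 × (0.707 × 4) = 526 N/mm.
459.1 ≤ 526 → adequate.

f_max ≈ 459 N/mm; adequate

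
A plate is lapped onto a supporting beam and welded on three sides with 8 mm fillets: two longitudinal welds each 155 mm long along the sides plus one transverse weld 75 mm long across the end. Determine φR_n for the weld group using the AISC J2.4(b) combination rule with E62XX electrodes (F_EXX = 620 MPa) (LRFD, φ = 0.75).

t_e = 0.707 × 8 = 5.656 mm.
R_nwl = 0.6 × 620 × 5.656 × 310 × 10⁻³ = 652.2 kN (longitudinal, 2 welds).
R_nwt = 0.6 × 620 × 5.656 × 75 × 10⁻³ = 157.8 kN (transverse, base value).
(i) R_nwl + R_nwt = 810.1 kN; (ii) 0.85 R_nwl + 1.5 R_nwt = 791.1 kN.
R_n = max = 810.1 kN [governs: (i)]; φR_n = 607.5 kN.

φR_n ≈ 608 kN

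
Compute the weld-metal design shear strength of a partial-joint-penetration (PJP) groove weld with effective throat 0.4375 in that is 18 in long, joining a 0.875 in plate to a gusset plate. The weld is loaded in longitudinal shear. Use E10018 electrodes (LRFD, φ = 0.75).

E100XX → F_EXX = 100 ksi.
Effective throat (given) t_e = 0.4375 in.
A_we = 0.4375 × 18 = 7.875 in².
F_nw = 0.6 F_EXX = 60 ksi.
φR_n = 0.75 × 60 × 7.875 = 354.4 kip.

φR_n ≈ 354 kip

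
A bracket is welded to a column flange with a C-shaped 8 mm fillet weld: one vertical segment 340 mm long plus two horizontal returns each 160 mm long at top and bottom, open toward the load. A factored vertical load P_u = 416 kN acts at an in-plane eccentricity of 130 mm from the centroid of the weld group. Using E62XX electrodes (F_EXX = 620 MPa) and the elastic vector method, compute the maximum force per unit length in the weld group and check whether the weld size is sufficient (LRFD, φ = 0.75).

f_max ≈ 1270 N/mm; adequate

Total weld length L_w = 660 mm. Treat welds as unit-width lines.
Centroid: x̄ = 2×160×80 / 660 = 38.79 mm from the vertical weld.
Polar moment about centroid: J = I_x + I_y = [340³/12 + 2×160×170²] + [340×38.79² + 2(160³/12 + 160×41.21²)] = 14260000 mm³.
Direct shear f_v = P/L_w = 416×10³ / 660 = 630.3 N/mm (vertical).
Torsion M = P·e = 416×10³ × 130 = 54080000 N·mm.
Critical point at (x, y) = (121.2, 170) from centroid. f_tx = M·y/J = 644.7 N/mm; f_ty = M·x/J = 459.7 N/mm.
Resultant f_max = √[f_tx² + (f_v + f_ty)²] = √[644.7² + (630.3 + 459.7)²] = 1266 N/mm.
Capacity per unit length: φr_n = 0.75 × 0.6 × 620 × (0.707 × 8) = 1578 N/mm.
1266 ≤ 1578 → adequate.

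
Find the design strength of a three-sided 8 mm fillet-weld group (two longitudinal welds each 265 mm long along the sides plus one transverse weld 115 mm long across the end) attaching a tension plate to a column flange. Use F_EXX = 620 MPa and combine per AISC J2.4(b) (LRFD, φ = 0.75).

φR_n ≈ 1020 kN

t_e = 0.707 × 8 = 5.656 mm.
R_nwl = 0.6 × 620 × 5.656 × 530 × 10⁻³ = 1115 kN (longitudinal, 2 welds).
R_nwt = 0.6 × 620 × 5.656 × 115 × 10⁻³ = 242 kN (transverse, base value).
(i) R_nwl + R_nwt = 1357 kN; (ii) 0.85 R_nwl + 1.5 R_nwt = 1311 kN.
R_n = max = 1357 kN [governs: (i)]; φR_n = 1018 kN.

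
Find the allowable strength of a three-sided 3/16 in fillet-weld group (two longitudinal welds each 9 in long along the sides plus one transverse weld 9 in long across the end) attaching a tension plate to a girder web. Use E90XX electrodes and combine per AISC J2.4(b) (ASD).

R_n/Ω ≈ 103 kip

E90XX → F_EXX = 90 ksi.
t_e = 0.707 × 0.1875 = 0.1326 in.
R_nwl = 0.6 × 90 × 0.1326 × 18 = 128.9 kip (longitudinal, 2 welds).
R_nwt = 0.6 × 90 × 0.1326 × 9 = 64.43 kip (transverse, base value).
(i) R_nwl + R_nwt = 193.3 kip; (ii) 0.85 R_nwl + 1.5 R_nwt = 206.2 kip.
R_n = max = 206.2 kip [governs: (ii)]; R_n/Ω = 103.1 kip.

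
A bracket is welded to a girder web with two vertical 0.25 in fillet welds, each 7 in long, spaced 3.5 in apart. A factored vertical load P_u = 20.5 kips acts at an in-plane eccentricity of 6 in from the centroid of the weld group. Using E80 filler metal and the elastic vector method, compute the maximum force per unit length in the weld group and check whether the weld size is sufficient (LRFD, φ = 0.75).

f_max ≈ 5.62 kip/in; adequate

E80XX → F_EXX = 80 ksi.
Total weld length L_w = 14 in. Treat welds as unit-width lines.
Polar moment about centroid: J = 2[d³/12 + d(b/2)²] = 2[7³/12 + 7×1.75²] = 100 in³.
Direct shear f_v = P/L_w = 20.5 / 14 = 1.464 kip/in (vertical).
Torsion M = P·e = 20.5 × 6 = 123 kip·in.
Critical point at (x, y) = (1.75, 3.5) from centroid. f_tx = M·y/J = 4.303 kip/in; f_ty = M·x/J = 2.152 kip/in.
Resultant f_max = √[f_tx² + (f_v + f_ty)²] = √[4.303² + (1.464 + 2.152)²] = 5.621 kip/in.
Capacity per unit length: φr_n = 0.75 × 0.6 × 80 × (0.707 × 0.25) = 6.363 kip/in.
5.621 ≤ 6.363 → adequate.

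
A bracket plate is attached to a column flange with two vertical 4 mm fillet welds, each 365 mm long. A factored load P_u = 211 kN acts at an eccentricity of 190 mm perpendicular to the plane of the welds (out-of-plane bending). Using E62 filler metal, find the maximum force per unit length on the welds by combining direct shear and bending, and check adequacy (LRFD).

f_max ≈ 948 N/mm; NOT adequate

E62XX → F_EXX = 620 MPa.
L_w = 2 × 365 = 730 mm; section modulus (unit throat) S = 2 × L²/6 = 44410 mm².
Direct shear f_v = P/L_w = 211×10³/730 = 289 N/mm.
Moment M = P × e = 211×10³ × 190 = 40090000 N·mm; bending f_b = M/S = 902.8 N/mm.
f_max = √(f_v² + f_b²) = √(289² + 902.8²) = 947.9 N/mm.
φr_n = 0.75 × 0.6 × 620 × (0.707 × 4) = 789 N/mm → NOT adequate.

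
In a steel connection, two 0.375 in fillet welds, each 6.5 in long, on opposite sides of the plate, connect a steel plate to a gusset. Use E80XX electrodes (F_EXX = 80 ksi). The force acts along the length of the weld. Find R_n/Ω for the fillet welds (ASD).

R_n/Ω ≈ 82.7 kips

Effective throat t_e = 0.707 × 0.375 = 0.2651 in.
Total length L = 13 in; A_we = 0.2651 × 13 = 3.447 in².
F_nw = 0.6 F_EXX = 0.6 × 80 = 48 ksi.
R_n = 48 × 3.447 = 165.4 kips; R_n/Ω = 165.4/2.0 = 82.72 kips.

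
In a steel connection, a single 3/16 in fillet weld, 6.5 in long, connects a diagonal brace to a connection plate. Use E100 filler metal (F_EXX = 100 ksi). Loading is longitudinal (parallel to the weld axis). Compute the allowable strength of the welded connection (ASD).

R_n/Ω ≈ 25.8 kips

Effective throat t_e = 0.707 × 0.1875 = 0.1326 in.
Total length L = 6.5 in; A_we = 0.1326 × 6.5 = 0.8617 in².
F_nw = 0.6 F_EXX = 0.6 × 100 = 60 ksi.
R_n = 60 × 0.8617 = 51.7 kips; R_n/Ω = 51.7/2.0 = 25.85 kips.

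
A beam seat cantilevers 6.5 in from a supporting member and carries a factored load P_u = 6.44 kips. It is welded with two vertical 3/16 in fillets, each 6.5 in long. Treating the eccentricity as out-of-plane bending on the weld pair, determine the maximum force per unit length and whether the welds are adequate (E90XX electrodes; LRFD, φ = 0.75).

f_max ≈ 3.01 kip/in; adequate

E90XX → F_EXX = 90 ksi.
L_w = 2 × 6.5 = 13 in; section modulus (unit throat) S = 2 × L²/6 = 14.08 in².
Direct shear f_v = P/L_w = 6.44/13 = 0.4954 kip/in.
Moment M = P × e = 6.44 × 6.5 = 41.86 kip·in; bending f_b = M/S = 2.972 kip/in.
f_max = √(f_v² + f_b²) = √(0.4954² + 2.972²) = 3.013 kip/in.
φr_n = 0.75 × 0.6 × 90 × (0.707 × 0.1875) = 5.369 kip/in → adequate.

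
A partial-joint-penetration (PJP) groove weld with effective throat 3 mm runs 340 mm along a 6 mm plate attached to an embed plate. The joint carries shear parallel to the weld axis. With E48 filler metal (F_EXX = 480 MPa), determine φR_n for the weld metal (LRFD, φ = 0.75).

Effective throat (given) t_e = 3 mm.
A_we = 3 × 340 = 1020 mm².
F_nw = 0.6 F_EXX = 288 MPa.
φR_n = 0.75 × 288 × 1020 × 10⁻³ = 220.3 kN.

φR_n ≈ 220 kN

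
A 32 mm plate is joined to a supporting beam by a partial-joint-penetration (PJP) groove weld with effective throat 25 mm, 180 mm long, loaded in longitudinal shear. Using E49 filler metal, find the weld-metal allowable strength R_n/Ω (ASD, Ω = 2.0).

R_n/Ω ≈ 662 kN

E49XX → F_EXX = 490 MPa.
Effective throat (given) t_e = 25 mm.
A_we = 25 × 180 = 4500 mm².
F_nw = 0.6 F_EXX = 294 MPa.
R_n/Ω = (294 × 4500) / 2.0 × 10⁻³ = 661.5 kN.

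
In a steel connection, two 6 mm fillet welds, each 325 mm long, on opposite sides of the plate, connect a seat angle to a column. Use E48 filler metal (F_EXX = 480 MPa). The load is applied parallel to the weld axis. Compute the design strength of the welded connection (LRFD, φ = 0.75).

φR_n ≈ 596 kN

Effective throat t_e = 0.707 × 6 = 4.242 mm.
Total length L = 650 mm; A_we = 4.242 × 650 = 2757 mm².
F_nw = 0.6 F_EXX = 0.6 × 480 = 288 MPa.
φR_n = 0.75 × 288 × 2757 × 10⁻³ = 595.6 kN.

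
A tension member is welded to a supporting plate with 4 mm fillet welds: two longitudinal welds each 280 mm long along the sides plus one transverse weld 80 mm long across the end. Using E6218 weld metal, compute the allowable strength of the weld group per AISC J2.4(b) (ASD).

R_n/Ω ≈ 337 kN

E62XX → F_EXX = 620 MPa.
t_e = 0.707 × 4 = 2.828 mm.
R_nwl = 0.6 × 620 × 2.828 × 560 × 10⁻³ = 589.1 kN (longitudinal, 2 welds).
R_nwt = 0.6 × 620 × 2.828 × 80 × 10⁻³ = 84.16 kN (transverse, base value).
(i) R_nwl + R_nwt = 673.3 kN; (ii) 0.85 R_nwl + 1.5 R_nwt = 627 kN.
R_n = max = 673.3 kN [governs: (i)]; R_n/Ω = 336.6 kN.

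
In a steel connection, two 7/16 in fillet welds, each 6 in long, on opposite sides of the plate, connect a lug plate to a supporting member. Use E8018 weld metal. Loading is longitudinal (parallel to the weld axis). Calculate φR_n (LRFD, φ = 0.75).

φR_n ≈ 134 kips

E80XX → F_EXX = 80 ksi.
Effective throat t_e = 0.707 × 0.4375 = 0.3093 in.
Total length L = 12 in; A_we = 0.3093 × 12 = 3.712 in².
F_nw = 0.6 F_EXX = 0.6 × 80 = 48 ksi.
φR_n = 0.75 × 48 × 3.712 = 133.6 kips.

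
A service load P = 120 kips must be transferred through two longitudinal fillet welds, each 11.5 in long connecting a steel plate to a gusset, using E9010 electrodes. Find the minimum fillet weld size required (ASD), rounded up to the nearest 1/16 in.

E90XX → F_EXX = 90 ksi.
Total weld length L = 23 in.
Required throat t_e = P × Ω / (0.6 F_EXX × L) = 120 × 2.0 / (0.6 × 90 × 23) = 0.1932 in.
Required leg w = t_e / 0.707 = 0.2733 in → use 5/16 in.

w = 5/16 in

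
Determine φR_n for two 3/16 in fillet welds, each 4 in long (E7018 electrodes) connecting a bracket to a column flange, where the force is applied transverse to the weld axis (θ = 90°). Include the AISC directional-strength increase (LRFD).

E70XX → F_EXX = 70 ksi.
t_e = 0.707 × 0.1875 = 0.1326 in; A_we = 0.1326 × 8 = 1.06 in².
Directional factor: 1.0 + 0.5 sin^1.5(90°) = 1.5.
F_nw = 0.6 × 70 × 1.5 = 63 ksi.
φR_n = 0.75 × 63 × 1.06 = 50.11 kip.

φR_n ≈ 50.1 kip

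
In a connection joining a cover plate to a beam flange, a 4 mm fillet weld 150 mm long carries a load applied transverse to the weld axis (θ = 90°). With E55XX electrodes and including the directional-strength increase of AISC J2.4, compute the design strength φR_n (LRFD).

E55XX → F_EXX = 550 MPa.
t_e = 0.707 × 4 = 2.828 mm; A_we = 2.828 × 150 = 424.2 mm².
Directional factor: 1.0 + 0.5 sin^1.5(90°) = 1.5.
F_nw = 0.6 × 550 × 1.5 = 495 MPa.
φR_n = 0.75 × 495 × 424.2 × 10⁻³ = 157.5 kN.

φR_n ≈ 157 kN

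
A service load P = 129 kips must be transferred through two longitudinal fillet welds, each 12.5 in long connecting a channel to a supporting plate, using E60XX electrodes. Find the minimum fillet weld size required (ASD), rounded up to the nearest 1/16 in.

w = 7/16 in

E60XX → F_EXX = 60 ksi.
Total weld length L = 25 in.
Required throat t_e = P × Ω / (0.6 F_EXX × L) = 129 × 2.0 / (0.6 × 60 × 25) = 0.2867 in.
Required leg w = t_e / 0.707 = 0.4055 in → use 7/16 in.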